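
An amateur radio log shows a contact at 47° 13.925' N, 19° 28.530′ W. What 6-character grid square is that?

Offset from 180°W / 90°S: lon 160.5245°, lat 137.2321°.
Field (20°×10°, letters A–R): 160.5245/20 → 8 → I, 137.2321/10 → 13 → N; chars IN.
Square (2°×1°, digits 0–9): 0.5245/2 → 0, 7.2321/1 → 7; chars 07.
Subsquare (5′×2.5′, letters a–x): 0.5245/0.0833333 → 6 → g, 0.2321/0.0416667 → 5 → f; chars gf.

IN07gf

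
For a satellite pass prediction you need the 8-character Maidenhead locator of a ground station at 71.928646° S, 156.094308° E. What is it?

QB88bb17

Offset from 180°W / 90°S: lon 336.09431°, lat 18.07135°.
Field: lon ⌊336.09431/20⌋ = 16 → Q; lat ⌊18.07135/10⌋ = 1 → B.
Square: lon ⌊16.09431/2⌋ = 8; lat ⌊8.07135/1⌋ = 8.
Subsquare: lon ⌊0.09431/0.0833333⌋ = 1 → b; lat ⌊0.07135/0.0416667⌋ = 1 → b.
Extended square: lon ⌊0.01097/0.00833333⌋ = 1; lat ⌊0.02969/0.00416667⌋ = 7.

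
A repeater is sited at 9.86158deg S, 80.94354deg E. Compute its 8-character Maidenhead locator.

NI00ld33

Add 180° to longitude and 90° to latitude: 260.94354, 80.13842.
Field (20°×10°, letters A–R): lon ⌊260.94354/20⌋ = 13 → N; lat ⌊80.13842/10⌋ = 8 → I.
Square (2°×1°, digits 0–9): lon ⌊0.94354/2⌋ = 0; lat ⌊0.13842/1⌋ = 0.
Subsquare (5′×2.5′, letters a–x): lon ⌊0.94354/0.0833333⌋ = 11 → l; lat ⌊0.13842/0.0416667⌋ = 3 → d.
Extended square (30″×15″, digits 0–9): lon ⌊0.02687/0.00833333⌋ = 3; lat ⌊0.01342/0.00416667⌋ = 3.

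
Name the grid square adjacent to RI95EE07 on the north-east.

RI95ee18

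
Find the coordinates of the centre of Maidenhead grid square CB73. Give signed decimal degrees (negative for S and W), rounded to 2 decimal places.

Field C=2, B=1: +2·20° lon, +1·10° lat → SW at lon -140°, lat -80°.
Square 7, 3: +7·2° lon, +3·1° lat → SW at lon -126°, lat -77°.
Cell spans 2° lon × 1° lat. Centre is SW corner plus half of each.
latitude -76.50, longitude -125.00.

-76.50, -125.00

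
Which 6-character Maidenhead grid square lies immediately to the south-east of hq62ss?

Longitude subsquare s = 18; +1 → 19 = t.
Latitude subsquare s = 18; −1 → 17 = r.

HQ62tr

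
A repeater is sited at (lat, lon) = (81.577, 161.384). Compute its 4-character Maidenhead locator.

RR01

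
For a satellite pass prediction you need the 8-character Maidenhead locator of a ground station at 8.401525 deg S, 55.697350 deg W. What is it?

Offset from 180°W / 90°S: lon 124.30265°, lat 81.59848°.
Field: 124.30265/20 → 6 → G, 81.59848/10 → 8 → I; chars GI.
Square: 4.30265/2 → 2, 1.59848/1 → 1; chars 21.
Subsquare: 0.30265/0.0833333 → 3 → d, 0.59848/0.0416667 → 14 → o; chars do.
Extended square: 0.05265/0.00833333 → 6, 0.01514/0.00416667 → 3; chars 63.

GI21do63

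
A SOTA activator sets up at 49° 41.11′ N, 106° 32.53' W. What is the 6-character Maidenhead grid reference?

DN69rq

Add 180° to longitude and 90° to latitude: 73.4578, 139.6852.
Field: lon ⌊73.4578/20⌋ = 3 → D; lat ⌊139.6852/10⌋ = 13 → N.
Square: lon ⌊13.4578/2⌋ = 6; lat ⌊9.6852/1⌋ = 9.
Subsquare: lon ⌊1.4578/0.0833333⌋ = 17 → r; lat ⌊0.6852/0.0416667⌋ = 16 → q.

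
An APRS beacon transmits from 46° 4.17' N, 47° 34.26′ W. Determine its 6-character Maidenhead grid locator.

Add 180° to longitude and 90° to latitude: 132.4290, 136.0695.
Field: 132.4290/20 → 6 → G, 136.0695/10 → 13 → N; chars GN.
Square: 12.4290/2 → 6, 6.0695/1 → 6; chars 66.
Subsquare: 0.4290/0.0833333 → 5 → f, 0.0695/0.0416667 → 1 → b; chars fb.

GN66fb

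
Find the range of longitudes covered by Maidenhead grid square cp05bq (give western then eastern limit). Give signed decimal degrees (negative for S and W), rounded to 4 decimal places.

-139.9167, -139.8333

Field C=2, P=15: +2·20° lon, +15·10° lat → SW at lon -140°, lat 60°.
Square 0, 5: +0·2° lon, +5·1° lat → SW at lon -140°, lat 65°.
Subsquare b=1, q=16: +1·0.0833333° lon, +16·0.0416667° lat → SW at lon -139.917°, lat 65.6667°.
Cell spans 0.0833333° lon × 0.0416667° lat.
west -139.9167, east -139.8333.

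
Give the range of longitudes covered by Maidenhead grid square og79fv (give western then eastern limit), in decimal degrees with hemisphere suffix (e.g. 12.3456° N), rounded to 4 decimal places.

114.4167° E, 114.5000° E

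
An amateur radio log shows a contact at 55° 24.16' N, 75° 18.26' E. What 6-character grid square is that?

MO75pj

Shift to the Maidenhead origin (180°W, 90°S): lon 255.3043, lat 145.4027.
Field: 255.3043/20 → 12 → M, 145.4027/10 → 14 → O; chars MO.
Square: 15.3043/2 → 7, 5.4027/1 → 5; chars 75.
Subsquare: 1.3043/0.0833333 → 15 → p, 0.4027/0.0416667 → 9 → j; chars pj.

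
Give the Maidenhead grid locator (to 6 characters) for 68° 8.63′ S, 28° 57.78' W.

HC51mu

Add 180° to longitude and 90° to latitude: 151.0370, 21.8562.
Field (20°×10°, letters A–R): 151.0370/20 → 7 → H, 21.8562/10 → 2 → C; chars HC.
Square (2°×1°, digits 0–9): 11.0370/2 → 5, 1.8562/1 → 1; chars 51.
Subsquare (5′×2.5′, letters a–x): 1.0370/0.0833333 → 12 → m, 0.8562/0.0416667 → 20 → u; chars mu.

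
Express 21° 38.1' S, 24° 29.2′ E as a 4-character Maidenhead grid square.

KG28

Offset from 180°W / 90°S: lon 204.49°, lat 68.36°.
Field: lon ⌊204.49/20⌋ = 10 → K; lat ⌊68.36/10⌋ = 6 → G.
Square: lon ⌊4.49/2⌋ = 2; lat ⌊8.36/1⌋ = 8.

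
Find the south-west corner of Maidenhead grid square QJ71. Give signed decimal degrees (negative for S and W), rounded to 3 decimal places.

1.000, 154.000

Field Q=16, J=9: +16·20° lon, +9·10° lat → SW at lon 140°, lat 0°.
Square 7, 1: +7·2° lon, +1·1° lat → SW at lon 154°, lat 1°.
latitude 1.000, longitude 154.000.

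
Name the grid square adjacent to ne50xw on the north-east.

NE60ax

Longitude subsquare x = 23; +1 → 24, wraps to 0 = a, carry into square.
Longitude square 5; +1 → 6.
Latitude subsquare w = 22; +1 → 23 = x.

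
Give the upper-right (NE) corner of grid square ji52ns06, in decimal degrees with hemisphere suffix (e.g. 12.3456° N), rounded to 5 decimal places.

Field J=9, I=8: +9·20° lon, +8·10° lat → SW at lon 0°, lat -10°.
Square 5, 2: +5·2° lon, +2·1° lat → SW at lon 10°, lat -8°.
Subsquare n=13, s=18: +13·0.0833333° lon, +18·0.0416667° lat → SW at lon 11.0833°, lat -7.25°.
Extended square 0, 6: +0·0.00833333° lon, +6·0.00416667° lat → SW at lon 11.0833°, lat -7.225°.
Cell spans 0.00833333° lon × 0.00416667° lat. NE corner is SW corner plus one full cell.
latitude 7.22083° S, longitude 11.09167° E.

7.22083° S, 11.09167° E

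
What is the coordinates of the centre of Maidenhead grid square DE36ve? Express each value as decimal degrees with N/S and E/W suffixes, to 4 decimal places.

Field D=3, E=4: +3·20° lon, +4·10° lat → SW at lon -120°, lat -50°.
Square 3, 6: +3·2° lon, +6·1° lat → SW at lon -114°, lat -44°.
Subsquare v=21, e=4: +21·0.0833333° lon, +4·0.0416667° lat → SW at lon -112.25°, lat -43.8333°.
Cell spans 0.0833333° lon × 0.0416667° lat. Centre is SW corner plus half of each.
latitude 43.8125° S, longitude 112.2083° W.

43.8125° S, 112.2083° W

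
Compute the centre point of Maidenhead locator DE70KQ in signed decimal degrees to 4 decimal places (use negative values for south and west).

-49.3125, -105.1250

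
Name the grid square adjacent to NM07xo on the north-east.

NM17ap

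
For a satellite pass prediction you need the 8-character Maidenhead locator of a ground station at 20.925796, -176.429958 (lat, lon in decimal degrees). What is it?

AL10sw82

Offset from 180°W / 90°S: lon 3.57004°, lat 110.92580°.
Field: lon ⌊3.57004/20⌋ = 0 → A; lat ⌊110.92580/10⌋ = 11 → L.
Square: lon ⌊3.57004/2⌋ = 1; lat ⌊0.92580/1⌋ = 0.
Subsquare: lon ⌊1.57004/0.0833333⌋ = 18 → s; lat ⌊0.92580/0.0416667⌋ = 22 → w.
Extended square: lon ⌊0.07004/0.00833333⌋ = 8; lat ⌊0.00913/0.00416667⌋ = 2.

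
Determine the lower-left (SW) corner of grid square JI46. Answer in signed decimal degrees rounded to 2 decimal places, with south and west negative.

-4.00, 8.00

Field J=9, I=8: +9·20° lon, +8·10° lat → SW at lon 0°, lat -10°.
Square 4, 6: +4·2° lon, +6·1° lat → SW at lon 8°, lat -4°.
latitude -4.00, longitude 8.00.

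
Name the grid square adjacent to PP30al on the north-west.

Longitude subsquare a = 0; −1 → -1, wraps to 23 = x, carry into square.
Longitude square 3; −1 → 2.
Latitude subsquare l = 11; +1 → 12 = m.

PP20xm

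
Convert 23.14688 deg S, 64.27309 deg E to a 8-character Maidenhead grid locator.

MG26du24

Offset from 180°W / 90°S: lon 244.27309°, lat 66.85312°.
Field: 244.27309/20 → 12 → M, 66.85312/10 → 6 → G; chars MG.
Square: 4.27309/2 → 2, 6.85312/1 → 6; chars 26.
Subsquare: 0.27309/0.0833333 → 3 → d, 0.85312/0.0416667 → 20 → u; chars du.
Extended square: 0.02309/0.00833333 → 2, 0.01979/0.00416667 → 4; chars 24.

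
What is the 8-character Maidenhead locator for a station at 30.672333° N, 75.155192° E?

Add 180° to longitude and 90° to latitude: 255.15519, 120.67233.
Field (20°×10°, letters A–R): 255.15519/20 → 12 → M, 120.67233/10 → 12 → M; chars MM.
Square (2°×1°, digits 0–9): 15.15519/2 → 7, 0.67233/1 → 0; chars 70.
Subsquare (5′×2.5′, letters a–x): 1.15519/0.0833333 → 13 → n, 0.67233/0.0416667 → 16 → q; chars nq.
Extended square (30″×15″, digits 0–9): 0.07186/0.00833333 → 8, 0.00567/0.00416667 → 1; chars 81.

MM70nq81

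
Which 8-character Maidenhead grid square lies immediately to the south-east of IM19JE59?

IM19je68

Longitude extended square 5; +1 → 6.
Latitude extended square 9; −1 → 8.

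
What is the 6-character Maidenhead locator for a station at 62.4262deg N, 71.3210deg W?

FP42ik

Add 180° to longitude and 90° to latitude: 108.6790, 152.4262.
Field: lon ⌊108.6790/20⌋ = 5 → F; lat ⌊152.4262/10⌋ = 15 → P.
Square: lon ⌊8.6790/2⌋ = 4; lat ⌊2.4262/1⌋ = 2.
Subsquare: lon ⌊0.6790/0.0833333⌋ = 8 → i; lat ⌊0.4262/0.0416667⌋ = 10 → k.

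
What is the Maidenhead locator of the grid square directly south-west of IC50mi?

Longitude subsquare m = 12; −1 → 11 = l.
Latitude subsquare i = 8; −1 → 7 = h.

IC50lh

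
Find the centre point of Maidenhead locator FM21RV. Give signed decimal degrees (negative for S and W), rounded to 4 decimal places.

31.8958, -74.5417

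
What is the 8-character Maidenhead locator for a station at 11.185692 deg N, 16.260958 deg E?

JK81de14

Shift to the Maidenhead origin (180°W, 90°S): lon 196.26096, lat 101.18569.
Field: lon ⌊196.26096/20⌋ = 9 → J; lat ⌊101.18569/10⌋ = 10 → K.
Square: lon ⌊16.26096/2⌋ = 8; lat ⌊1.18569/1⌋ = 1.
Subsquare: lon ⌊0.26096/0.0833333⌋ = 3 → d; lat ⌊0.18569/0.0416667⌋ = 4 → e.
Extended square: lon ⌊0.01096/0.00833333⌋ = 1; lat ⌊0.01903/0.00416667⌋ = 4.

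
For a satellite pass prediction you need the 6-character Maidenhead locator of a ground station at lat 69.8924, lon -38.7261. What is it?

HP09pv

Offset from 180°W / 90°S: lon 141.2739°, lat 159.8924°.
Field (20°×10°, letters A–R): 141.2739/20 → 7 → H, 159.8924/10 → 15 → P; chars HP.
Square (2°×1°, digits 0–9): 1.2739/2 → 0, 9.8924/1 → 9; chars 09.
Subsquare (5′×2.5′, letters a–x): 1.2739/0.0833333 → 15 → p, 0.8924/0.0416667 → 21 → v; chars pv.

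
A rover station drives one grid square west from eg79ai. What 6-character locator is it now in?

EG69xi

Longitude subsquare a = 0; −1 → -1, wraps to 23 = x, carry into square.
Longitude square 7; −1 → 6.
The latitude characters are unchanged.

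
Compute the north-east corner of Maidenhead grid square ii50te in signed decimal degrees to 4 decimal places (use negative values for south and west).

Field I=8, I=8: +8·20° lon, +8·10° lat → SW at lon -20°, lat -10°.
Square 5, 0: +5·2° lon, +0·1° lat → SW at lon -10°, lat -10°.
Subsquare t=19, e=4: +19·0.0833333° lon, +4·0.0416667° lat → SW at lon -8.41667°, lat -9.83333°.
Cell spans 0.0833333° lon × 0.0416667° lat. NE corner is SW corner plus one full cell.
latitude -9.7917, longitude -8.3333.

-9.7917, -8.3333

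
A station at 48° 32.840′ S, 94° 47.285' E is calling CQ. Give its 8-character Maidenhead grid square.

NE71jk48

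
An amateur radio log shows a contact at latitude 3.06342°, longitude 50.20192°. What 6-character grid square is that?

LJ53cb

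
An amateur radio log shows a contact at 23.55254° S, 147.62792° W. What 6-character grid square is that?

Shift to the Maidenhead origin (180°W, 90°S): lon 32.3721, lat 66.4475.
Field: 32.3721/20 → 1 → B, 66.4475/10 → 6 → G; chars BG.
Square: 12.3721/2 → 6, 6.4475/1 → 6; chars 66.
Subsquare: 0.3721/0.0833333 → 4 → e, 0.4475/0.0416667 → 10 → k; chars ek.

BG66ek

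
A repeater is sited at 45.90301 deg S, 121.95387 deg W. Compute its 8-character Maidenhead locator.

Add 180° to longitude and 90° to latitude: 58.04613, 44.09699.
Field: lon ⌊58.04613/20⌋ = 2 → C; lat ⌊44.09699/10⌋ = 4 → E.
Square: lon ⌊18.04613/2⌋ = 9; lat ⌊4.09699/1⌋ = 4.
Subsquare: lon ⌊0.04613/0.0833333⌋ = 0 → a; lat ⌊0.09699/0.0416667⌋ = 2 → c.
Extended square: lon ⌊0.04613/0.00833333⌋ = 5; lat ⌊0.01366/0.00416667⌋ = 3.

CE94ac53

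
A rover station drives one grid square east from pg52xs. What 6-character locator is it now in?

PG62as

Longitude subsquare x = 23; +1 → 24, wraps to 0 = a, carry into square.
Longitude square 5; +1 → 6.
The latitude characters are unchanged.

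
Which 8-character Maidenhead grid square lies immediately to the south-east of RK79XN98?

RK89an07

Longitude extended square 9; +1 → 10, wraps to 0, carry into subsquare.
Longitude subsquare x = 23; +1 → 24, wraps to 0 = a, carry into square.
Longitude square 7; +1 → 8.
Latitude extended square 8; −1 → 7.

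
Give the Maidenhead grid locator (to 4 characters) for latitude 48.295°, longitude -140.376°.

Offset from 180°W / 90°S: lon 39.62°, lat 138.30°.
Field (20°×10°, letters A–R): lon ⌊39.62/20⌋ = 1 → B; lat ⌊138.30/10⌋ = 13 → N.
Square (2°×1°, digits 0–9): lon ⌊19.62/2⌋ = 9; lat ⌊8.30/1⌋ = 8.

BN98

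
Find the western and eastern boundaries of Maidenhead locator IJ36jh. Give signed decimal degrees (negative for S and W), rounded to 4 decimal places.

-13.2500, -13.1667

Field I=8, J=9: +8·20° lon, +9·10° lat → SW at lon -20°, lat 0°.
Square 3, 6: +3·2° lon, +6·1° lat → SW at lon -14°, lat 6°.
Subsquare j=9, h=7: +9·0.0833333° lon, +7·0.0416667° lat → SW at lon -13.25°, lat 6.29167°.
Cell spans 0.0833333° lon × 0.0416667° lat.
west -13.2500, east -13.1667.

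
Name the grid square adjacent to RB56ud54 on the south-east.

RB56ud63

Longitude extended square 5; +1 → 6.
Latitude extended square 4; −1 → 3.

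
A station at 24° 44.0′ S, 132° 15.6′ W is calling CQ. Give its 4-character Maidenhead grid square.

CG35

Offset from 180°W / 90°S: lon 47.74°, lat 65.27°.
Field: lon ⌊47.74/20⌋ = 2 → C; lat ⌊65.27/10⌋ = 6 → G.
Square: lon ⌊7.74/2⌋ = 3; lat ⌊5.27/1⌋ = 5.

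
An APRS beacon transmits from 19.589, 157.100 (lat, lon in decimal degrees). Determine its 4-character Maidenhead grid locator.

QK89

Add 180° to longitude and 90° to latitude: 337.10, 109.59.
Field: 337.10/20 → 16 → Q, 109.59/10 → 10 → K; chars QK.
Square: 17.10/2 → 8, 9.59/1 → 9; chars 89.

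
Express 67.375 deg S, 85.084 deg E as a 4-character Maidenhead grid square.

NC22

Shift to the Maidenhead origin (180°W, 90°S): lon 265.08, lat 22.62.
Field (20°×10°, letters A–R): 265.08/20 → 13 → N, 22.62/10 → 2 → C; chars NC.
Square (2°×1°, digits 0–9): 5.08/2 → 2, 2.62/1 → 2; chars 22.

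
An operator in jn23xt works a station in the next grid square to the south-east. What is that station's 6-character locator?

JN33as

Longitude subsquare x = 23; +1 → 24, wraps to 0 = a, carry into square.
Longitude square 2; +1 → 3.
Latitude subsquare t = 19; −1 → 18 = s.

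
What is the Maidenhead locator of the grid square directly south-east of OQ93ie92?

OQ93je01

Longitude extended square 9; +1 → 10, wraps to 0, carry into subsquare.
Longitude subsquare i = 8; +1 → 9 = j.
Latitude extended square 2; −1 → 1.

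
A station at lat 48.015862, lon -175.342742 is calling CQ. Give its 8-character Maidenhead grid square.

Add 180° to longitude and 90° to latitude: 4.65726, 138.01586.
Field: 4.65726/20 → 0 → A, 138.01586/10 → 13 → N; chars AN.
Square: 4.65726/2 → 2, 8.01586/1 → 8; chars 28.
Subsquare: 0.65726/0.0833333 → 7 → h, 0.01586/0.0416667 → 0 → a; chars ha.
Extended square: 0.07392/0.00833333 → 8, 0.01586/0.00416667 → 3; chars 83.

AN28ha83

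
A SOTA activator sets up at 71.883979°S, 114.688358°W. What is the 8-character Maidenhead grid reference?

DB28pc77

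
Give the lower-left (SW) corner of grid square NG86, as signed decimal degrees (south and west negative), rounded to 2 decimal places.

-24.00, 96.00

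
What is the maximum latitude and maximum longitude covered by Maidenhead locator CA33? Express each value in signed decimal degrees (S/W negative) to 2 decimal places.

Field C=2, A=0: +2·20° lon, +0·10° lat → SW at lon -140°, lat -90°.
Square 3, 3: +3·2° lon, +3·1° lat → SW at lon -134°, lat -87°.
Cell spans 2° lon × 1° lat. NE corner is SW corner plus one full cell.
latitude -86.00, longitude -132.00.

-86.00, -132.00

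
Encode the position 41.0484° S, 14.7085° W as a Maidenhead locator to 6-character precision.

Add 180° to longitude and 90° to latitude: 165.2915, 48.9516.
Field: 165.2915/20 → 8 → I, 48.9516/10 → 4 → E; chars IE.
Square: 5.2915/2 → 2, 8.9516/1 → 8; chars 28.
Subsquare: 1.2915/0.0833333 → 15 → p, 0.9516/0.0416667 → 22 → w; chars pw.

IE28pw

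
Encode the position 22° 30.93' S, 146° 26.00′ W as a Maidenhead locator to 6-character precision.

Add 180° to longitude and 90° to latitude: 33.5667, 67.4845.
Field: 33.5667/20 → 1 → B, 67.4845/10 → 6 → G; chars BG.
Square: 13.5667/2 → 6, 7.4845/1 → 7; chars 67.
Subsquare: 1.5667/0.0833333 → 18 → s, 0.4845/0.0416667 → 11 → l; chars sl.

BG67sl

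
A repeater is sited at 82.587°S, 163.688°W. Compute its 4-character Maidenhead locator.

Shift to the Maidenhead origin (180°W, 90°S): lon 16.31, lat 7.41.
Field (20°×10°, letters A–R): lon ⌊16.31/20⌋ = 0 → A; lat ⌊7.41/10⌋ = 0 → A.
Square (2°×1°, digits 0–9): lon ⌊16.31/2⌋ = 8; lat ⌊7.41/1⌋ = 7.

AA87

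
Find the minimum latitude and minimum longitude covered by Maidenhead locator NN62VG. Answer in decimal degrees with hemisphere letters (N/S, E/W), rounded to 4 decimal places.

42.2500° N, 93.7500° E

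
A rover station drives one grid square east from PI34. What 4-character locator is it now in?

PI44

Longitude square 3; +1 → 4.
The latitude characters are unchanged.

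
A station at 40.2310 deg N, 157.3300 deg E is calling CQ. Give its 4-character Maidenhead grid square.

QN80

Offset from 180°W / 90°S: lon 337.33°, lat 130.23°.
Field: 337.33/20 → 16 → Q, 130.23/10 → 13 → N; chars QN.
Square: 17.33/2 → 8, 0.23/1 → 0; chars 80.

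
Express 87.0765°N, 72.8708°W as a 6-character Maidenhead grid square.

FR37nb

Offset from 180°W / 90°S: lon 107.1292°, lat 177.0765°.
Field: 107.1292/20 → 5 → F, 177.0765/10 → 17 → R; chars FR.
Square: 7.1292/2 → 3, 7.0765/1 → 7; chars 37.
Subsquare: 1.1292/0.0833333 → 13 → n, 0.0765/0.0416667 → 1 → b; chars nb.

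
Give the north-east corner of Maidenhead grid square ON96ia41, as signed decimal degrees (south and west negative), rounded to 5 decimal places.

Field O=14, N=13: +14·20° lon, +13·10° lat → SW at lon 100°, lat 40°.
Square 9, 6: +9·2° lon, +6·1° lat → SW at lon 118°, lat 46°.
Subsquare i=8, a=0: +8·0.0833333° lon, +0·0.0416667° lat → SW at lon 118.667°, lat 46°.
Extended square 4, 1: +4·0.00833333° lon, +1·0.00416667° lat → SW at lon 118.7°, lat 46.0042°.
Cell spans 0.00833333° lon × 0.00416667° lat. NE corner is SW corner plus one full cell.
latitude 46.00833, longitude 118.70833.

46.00833, 118.70833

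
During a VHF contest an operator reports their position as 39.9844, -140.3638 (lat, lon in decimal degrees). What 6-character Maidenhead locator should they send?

BM99tx

Add 180° to longitude and 90° to latitude: 39.6362, 129.9844.
Field: 39.6362/20 → 1 → B, 129.9844/10 → 12 → M; chars BM.
Square: 19.6362/2 → 9, 9.9844/1 → 9; chars 99.
Subsquare: 1.6362/0.0833333 → 19 → t, 0.9844/0.0416667 → 23 → x; chars tx.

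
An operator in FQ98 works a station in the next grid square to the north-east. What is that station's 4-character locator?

GQ09

Longitude square 9; +1 → 10, wraps to 0, carry into field.
Longitude field F = 5; +1 → 6 = G.
Latitude square 8; +1 → 9.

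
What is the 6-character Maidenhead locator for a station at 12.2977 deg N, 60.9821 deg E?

Offset from 180°W / 90°S: lon 240.9821°, lat 102.2977°.
Field: 240.9821/20 → 12 → M, 102.2977/10 → 10 → K; chars MK.
Square: 0.9821/2 → 0, 2.2977/1 → 2; chars 02.
Subsquare: 0.9821/0.0833333 → 11 → l, 0.2977/0.0416667 → 7 → h; chars lh.

MK02lh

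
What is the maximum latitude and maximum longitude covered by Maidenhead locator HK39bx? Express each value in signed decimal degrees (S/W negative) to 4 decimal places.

20.0000, -33.8333

Field H=7, K=10: +7·20° lon, +10·10° lat → SW at lon -40°, lat 10°.
Square 3, 9: +3·2° lon, +9·1° lat → SW at lon -34°, lat 19°.
Subsquare b=1, x=23: +1·0.0833333° lon, +23·0.0416667° lat → SW at lon -33.9167°, lat 19.9583°.
Cell spans 0.0833333° lon × 0.0416667° lat. NE corner is SW corner plus one full cell.
latitude 20.0000, longitude -33.8333.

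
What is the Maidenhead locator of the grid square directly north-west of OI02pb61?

Longitude extended square 6; −1 → 5.
Latitude extended square 1; +1 → 2.

OI02pb52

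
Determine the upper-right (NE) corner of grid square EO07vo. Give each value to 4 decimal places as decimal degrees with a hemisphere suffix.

57.6250° N, 98.1667° W

Field E=4, O=14: +4·20° lon, +14·10° lat → SW at lon -100°, lat 50°.
Square 0, 7: +0·2° lon, +7·1° lat → SW at lon -100°, lat 57°.
Subsquare v=21, o=14: +21·0.0833333° lon, +14·0.0416667° lat → SW at lon -98.25°, lat 57.5833°.
Cell spans 0.0833333° lon × 0.0416667° lat. NE corner is SW corner plus one full cell.
latitude 57.6250° N, longitude 98.1667° W.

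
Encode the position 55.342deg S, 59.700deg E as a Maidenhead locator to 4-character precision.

LD94

Shift to the Maidenhead origin (180°W, 90°S): lon 239.70, lat 34.66.
Field: 239.70/20 → 11 → L, 34.66/10 → 3 → D; chars LD.
Square: 19.70/2 → 9, 4.66/1 → 4; chars 94.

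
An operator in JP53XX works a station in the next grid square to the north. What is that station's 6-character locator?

JP54xa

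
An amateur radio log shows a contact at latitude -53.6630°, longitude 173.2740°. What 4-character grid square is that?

Add 180° to longitude and 90° to latitude: 353.27, 36.34.
Field: 353.27/20 → 17 → R, 36.34/10 → 3 → D; chars RD.
Square: 13.27/2 → 6, 6.34/1 → 6; chars 66.

RD66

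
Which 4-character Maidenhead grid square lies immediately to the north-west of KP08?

Longitude square 0; −1 → -1, wraps to 9, carry into field.
Longitude field K = 10; −1 → 9 = J.
Latitude square 8; +1 → 9.

JP99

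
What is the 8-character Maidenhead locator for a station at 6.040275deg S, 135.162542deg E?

PI73nx90

Add 180° to longitude and 90° to latitude: 315.16254, 83.95973.
Field: 315.16254/20 → 15 → P, 83.95973/10 → 8 → I; chars PI.
Square: 15.16254/2 → 7, 3.95973/1 → 3; chars 73.
Subsquare: 1.16254/0.0833333 → 13 → n, 0.95973/0.0416667 → 23 → x; chars nx.
Extended square: 0.07921/0.00833333 → 9, 0.00139/0.00416667 → 0; chars 90.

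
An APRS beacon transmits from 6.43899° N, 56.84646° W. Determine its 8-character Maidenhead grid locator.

Offset from 180°W / 90°S: lon 123.15354°, lat 96.43899°.
Field (20°×10°, letters A–R): 123.15354/20 → 6 → G, 96.43899/10 → 9 → J; chars GJ.
Square (2°×1°, digits 0–9): 3.15354/2 → 1, 6.43899/1 → 6; chars 16.
Subsquare (5′×2.5′, letters a–x): 1.15354/0.0833333 → 13 → n, 0.43899/0.0416667 → 10 → k; chars nk.
Extended square (30″×15″, digits 0–9): 0.07021/0.00833333 → 8, 0.02232/0.00416667 → 5; chars 85.

GJ16nk85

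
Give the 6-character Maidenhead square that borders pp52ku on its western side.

PP52ju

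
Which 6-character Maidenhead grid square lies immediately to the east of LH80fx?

LH80gx

Longitude subsquare f = 5; +1 → 6 = g.
The latitude characters are unchanged.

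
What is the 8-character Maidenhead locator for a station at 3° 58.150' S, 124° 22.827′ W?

CI76ta47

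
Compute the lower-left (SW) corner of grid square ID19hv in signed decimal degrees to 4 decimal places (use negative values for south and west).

-50.1250, -17.4167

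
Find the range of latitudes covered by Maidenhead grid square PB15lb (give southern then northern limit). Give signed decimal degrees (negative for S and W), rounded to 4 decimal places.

-74.9583, -74.9167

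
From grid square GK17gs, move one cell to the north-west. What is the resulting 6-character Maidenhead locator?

GK17ft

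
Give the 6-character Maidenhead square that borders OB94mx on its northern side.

OB95ma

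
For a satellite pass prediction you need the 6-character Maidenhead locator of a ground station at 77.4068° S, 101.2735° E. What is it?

Offset from 180°W / 90°S: lon 281.2735°, lat 12.5932°.
Field: lon ⌊281.2735/20⌋ = 14 → O; lat ⌊12.5932/10⌋ = 1 → B.
Square: lon ⌊1.2735/2⌋ = 0; lat ⌊2.5932/1⌋ = 2.
Subsquare: lon ⌊1.2735/0.0833333⌋ = 15 → p; lat ⌊0.5932/0.0416667⌋ = 14 → o.

OB02po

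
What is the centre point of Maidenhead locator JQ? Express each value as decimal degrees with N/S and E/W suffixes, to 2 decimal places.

Field J=9, Q=16: +9·20° lon, +16·10° lat → SW at lon 0°, lat 70°.
Cell spans 20° lon × 10° lat. Centre is SW corner plus half of each.
latitude 75.00° N, longitude 10.00° E.

75.00° N, 10.00° E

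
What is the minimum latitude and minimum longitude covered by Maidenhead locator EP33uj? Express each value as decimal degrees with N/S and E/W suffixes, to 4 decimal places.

Field E=4, P=15: +4·20° lon, +15·10° lat → SW at lon -100°, lat 60°.
Square 3, 3: +3·2° lon, +3·1° lat → SW at lon -94°, lat 63°.
Subsquare u=20, j=9: +20·0.0833333° lon, +9·0.0416667° lat → SW at lon -92.3333°, lat 63.375°.
latitude 63.3750° N, longitude 92.3333° W.

63.3750° N, 92.3333° W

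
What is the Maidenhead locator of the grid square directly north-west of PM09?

ON90

Longitude square 0; −1 → -1, wraps to 9, carry into field.
Longitude field P = 15; −1 → 14 = O.
Latitude square 9; +1 → 10, wraps to 0, carry into field.
Latitude field M = 12; +1 → 13 = N.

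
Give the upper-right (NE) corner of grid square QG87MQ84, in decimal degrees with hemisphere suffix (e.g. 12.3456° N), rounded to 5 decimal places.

22.31250° S, 157.07500° E

Field Q=16, G=6: +16·20° lon, +6·10° lat → SW at lon 140°, lat -30°.
Square 8, 7: +8·2° lon, +7·1° lat → SW at lon 156°, lat -23°.
Subsquare m=12, q=16: +12·0.0833333° lon, +16·0.0416667° lat → SW at lon 157°, lat -22.3333°.
Extended square 8, 4: +8·0.00833333° lon, +4·0.00416667° lat → SW at lon 157.067°, lat -22.3167°.
Cell spans 0.00833333° lon × 0.00416667° lat. NE corner is SW corner plus one full cell.
latitude 22.31250° S, longitude 157.07500° E.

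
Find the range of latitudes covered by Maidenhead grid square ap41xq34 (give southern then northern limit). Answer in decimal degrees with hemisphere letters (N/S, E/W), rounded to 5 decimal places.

61.68333° N, 61.68750° N

Field A=0, P=15: +0·20° lon, +15·10° lat → SW at lon -180°, lat 60°.
Square 4, 1: +4·2° lon, +1·1° lat → SW at lon -172°, lat 61°.
Subsquare x=23, q=16: +23·0.0833333° lon, +16·0.0416667° lat → SW at lon -170.083°, lat 61.6667°.
Extended square 3, 4: +3·0.00833333° lon, +4·0.00416667° lat → SW at lon -170.058°, lat 61.6833°.
Cell spans 0.00833333° lon × 0.00416667° lat.
south 61.68333° N, north 61.68750° N.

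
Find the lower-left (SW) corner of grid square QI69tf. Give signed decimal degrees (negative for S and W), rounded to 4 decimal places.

Field Q=16, I=8: +16·20° lon, +8·10° lat → SW at lon 140°, lat -10°.
Square 6, 9: +6·2° lon, +9·1° lat → SW at lon 152°, lat -1°.
Subsquare t=19, f=5: +19·0.0833333° lon, +5·0.0416667° lat → SW at lon 153.583°, lat -0.791667°.
latitude -0.7917, longitude 153.5833.

-0.7917, 153.5833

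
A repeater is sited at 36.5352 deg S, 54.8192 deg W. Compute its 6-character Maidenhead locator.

Add 180° to longitude and 90° to latitude: 125.1808, 53.4648.
Field: 125.1808/20 → 6 → G, 53.4648/10 → 5 → F; chars GF.
Square: 5.1808/2 → 2, 3.4648/1 → 3; chars 23.
Subsquare: 1.1808/0.0833333 → 14 → o, 0.4648/0.0416667 → 11 → l; chars ol.

GF23ol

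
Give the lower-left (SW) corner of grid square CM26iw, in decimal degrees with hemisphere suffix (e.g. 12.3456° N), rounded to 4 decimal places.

Field C=2, M=12: +2·20° lon, +12·10° lat → SW at lon -140°, lat 30°.
Square 2, 6: +2·2° lon, +6·1° lat → SW at lon -136°, lat 36°.
Subsquare i=8, w=22: +8·0.0833333° lon, +22·0.0416667° lat → SW at lon -135.333°, lat 36.9167°.
latitude 36.9167° N, longitude 135.3333° W.

36.9167° N, 135.3333° W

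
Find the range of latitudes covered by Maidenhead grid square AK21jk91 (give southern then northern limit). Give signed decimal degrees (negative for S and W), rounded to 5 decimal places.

11.42083, 11.42500

Field A=0, K=10: +0·20° lon, +10·10° lat → SW at lon -180°, lat 10°.
Square 2, 1: +2·2° lon, +1·1° lat → SW at lon -176°, lat 11°.
Subsquare j=9, k=10: +9·0.0833333° lon, +10·0.0416667° lat → SW at lon -175.25°, lat 11.4167°.
Extended square 9, 1: +9·0.00833333° lon, +1·0.00416667° lat → SW at lon -175.175°, lat 11.4208°.
Cell spans 0.00833333° lon × 0.00416667° lat.
south 11.42083, north 11.42500.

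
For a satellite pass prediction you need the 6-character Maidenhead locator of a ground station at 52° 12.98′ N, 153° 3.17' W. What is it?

BO32lf

Offset from 180°W / 90°S: lon 26.9472°, lat 142.2163°.
Field (20°×10°, letters A–R): lon ⌊26.9472/20⌋ = 1 → B; lat ⌊142.2163/10⌋ = 14 → O.
Square (2°×1°, digits 0–9): lon ⌊6.9472/2⌋ = 3; lat ⌊2.2163/1⌋ = 2.
Subsquare (5′×2.5′, letters a–x): lon ⌊0.9472/0.0833333⌋ = 11 → l; lat ⌊0.2163/0.0416667⌋ = 5 → f.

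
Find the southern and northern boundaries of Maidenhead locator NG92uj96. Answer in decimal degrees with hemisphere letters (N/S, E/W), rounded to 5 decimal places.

27.60000° S, 27.59583° S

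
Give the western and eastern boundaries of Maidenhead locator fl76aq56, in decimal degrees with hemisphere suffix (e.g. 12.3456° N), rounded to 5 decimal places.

Field F=5, L=11: +5·20° lon, +11·10° lat → SW at lon -80°, lat 20°.
Square 7, 6: +7·2° lon, +6·1° lat → SW at lon -66°, lat 26°.
Subsquare a=0, q=16: +0·0.0833333° lon, +16·0.0416667° lat → SW at lon -66°, lat 26.6667°.
Extended square 5, 6: +5·0.00833333° lon, +6·0.00416667° lat → SW at lon -65.9583°, lat 26.6917°.
Cell spans 0.00833333° lon × 0.00416667° lat.
west 65.95833° W, east 65.95000° W.

65.95833° W, 65.95000° W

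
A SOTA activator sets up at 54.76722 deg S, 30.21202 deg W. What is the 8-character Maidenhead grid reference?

Add 180° to longitude and 90° to latitude: 149.78798, 35.23278.
Field: lon ⌊149.78798/20⌋ = 7 → H; lat ⌊35.23278/10⌋ = 3 → D.
Square: lon ⌊9.78798/2⌋ = 4; lat ⌊5.23278/1⌋ = 5.
Subsquare: lon ⌊1.78798/0.0833333⌋ = 21 → v; lat ⌊0.23278/0.0416667⌋ = 5 → f.
Extended square: lon ⌊0.03798/0.00833333⌋ = 4; lat ⌊0.02445/0.00416667⌋ = 5.

HD45vf45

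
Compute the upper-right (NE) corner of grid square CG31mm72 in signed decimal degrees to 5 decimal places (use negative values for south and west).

-28.48750, -132.93333

Field C=2, G=6: +2·20° lon, +6·10° lat → SW at lon -140°, lat -30°.
Square 3, 1: +3·2° lon, +1·1° lat → SW at lon -134°, lat -29°.
Subsquare m=12, m=12: +12·0.0833333° lon, +12·0.0416667° lat → SW at lon -133°, lat -28.5°.
Extended square 7, 2: +7·0.00833333° lon, +2·0.00416667° lat → SW at lon -132.942°, lat -28.4917°.
Cell spans 0.00833333° lon × 0.00416667° lat. NE corner is SW corner plus one full cell.
latitude -28.48750, longitude -132.93333.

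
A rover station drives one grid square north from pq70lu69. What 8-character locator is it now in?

Latitude extended square 9; +1 → 10, wraps to 0, carry into subsquare.
Latitude subsquare u = 20; +1 → 21 = v.
The longitude characters are unchanged.

PQ70lv60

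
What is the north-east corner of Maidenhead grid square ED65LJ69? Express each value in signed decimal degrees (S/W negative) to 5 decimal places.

Field E=4, D=3: +4·20° lon, +3·10° lat → SW at lon -100°, lat -60°.
Square 6, 5: +6·2° lon, +5·1° lat → SW at lon -88°, lat -55°.
Subsquare l=11, j=9: +11·0.0833333° lon, +9·0.0416667° lat → SW at lon -87.0833°, lat -54.625°.
Extended square 6, 9: +6·0.00833333° lon, +9·0.00416667° lat → SW at lon -87.0333°, lat -54.5875°.
Cell spans 0.00833333° lon × 0.00416667° lat. NE corner is SW corner plus one full cell.
latitude -54.58333, longitude -87.02500.

-54.58333, -87.02500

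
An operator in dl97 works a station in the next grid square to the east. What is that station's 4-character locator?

EL07

Longitude square 9; +1 → 10, wraps to 0, carry into field.
Longitude field D = 3; +1 → 4 = E.
The latitude characters are unchanged.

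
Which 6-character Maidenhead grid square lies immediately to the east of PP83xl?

PP93al

Longitude subsquare x = 23; +1 → 24, wraps to 0 = a, carry into square.
Longitude square 8; +1 → 9.
The latitude characters are unchanged.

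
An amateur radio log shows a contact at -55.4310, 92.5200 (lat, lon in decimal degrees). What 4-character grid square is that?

ND64

Offset from 180°W / 90°S: lon 272.52°, lat 34.57°.
Field: 272.52/20 → 13 → N, 34.57/10 → 3 → D; chars ND.
Square: 12.52/2 → 6, 4.57/1 → 4; chars 64.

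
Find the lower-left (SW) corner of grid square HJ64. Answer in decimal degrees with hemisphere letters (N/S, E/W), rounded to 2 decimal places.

Field H=7, J=9: +7·20° lon, +9·10° lat → SW at lon -40°, lat 0°.
Square 6, 4: +6·2° lon, +4·1° lat → SW at lon -28°, lat 4°.
latitude 4.00° N, longitude 28.00° W.

4.00° N, 28.00° W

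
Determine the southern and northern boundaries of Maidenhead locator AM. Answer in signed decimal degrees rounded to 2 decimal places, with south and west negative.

Field A=0, M=12: +0·20° lon, +12·10° lat → SW at lon -180°, lat 30°.
Cell spans 20° lon × 10° lat.
south 30.00, north 40.00.

30.00, 40.00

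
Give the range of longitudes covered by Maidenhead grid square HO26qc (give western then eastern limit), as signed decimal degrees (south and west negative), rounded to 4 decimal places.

Field H=7, O=14: +7·20° lon, +14·10° lat → SW at lon -40°, lat 50°.
Square 2, 6: +2·2° lon, +6·1° lat → SW at lon -36°, lat 56°.
Subsquare q=16, c=2: +16·0.0833333° lon, +2·0.0416667° lat → SW at lon -34.6667°, lat 56.0833°.
Cell spans 0.0833333° lon × 0.0416667° lat.
west -34.6667, east -34.5833.

-34.6667, -34.5833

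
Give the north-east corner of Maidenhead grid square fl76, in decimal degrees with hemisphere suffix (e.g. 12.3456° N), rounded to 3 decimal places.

27.000° N, 64.000° W

Field F=5, L=11: +5·20° lon, +11·10° lat → SW at lon -80°, lat 20°.
Square 7, 6: +7·2° lon, +6·1° lat → SW at lon -66°, lat 26°.
Cell spans 2° lon × 1° lat. NE corner is SW corner plus one full cell.
latitude 27.000° N, longitude 64.000° W.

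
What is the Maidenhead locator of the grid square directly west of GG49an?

Longitude subsquare a = 0; −1 → -1, wraps to 23 = x, carry into square.
Longitude square 4; −1 → 3.
The latitude characters are unchanged.

GG39xn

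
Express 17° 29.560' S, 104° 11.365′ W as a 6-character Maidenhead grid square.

DH72vm

Shift to the Maidenhead origin (180°W, 90°S): lon 75.8106, lat 72.5073.
Field: 75.8106/20 → 3 → D, 72.5073/10 → 7 → H; chars DH.
Square: 15.8106/2 → 7, 2.5073/1 → 2; chars 72.
Subsquare: 1.8106/0.0833333 → 21 → v, 0.5073/0.0416667 → 12 → m; chars vm.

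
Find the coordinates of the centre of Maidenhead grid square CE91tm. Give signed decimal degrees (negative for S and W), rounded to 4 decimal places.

Field C=2, E=4: +2·20° lon, +4·10° lat → SW at lon -140°, lat -50°.
Square 9, 1: +9·2° lon, +1·1° lat → SW at lon -122°, lat -49°.
Subsquare t=19, m=12: +19·0.0833333° lon, +12·0.0416667° lat → SW at lon -120.417°, lat -48.5°.
Cell spans 0.0833333° lon × 0.0416667° lat. Centre is SW corner plus half of each.
latitude -48.4792, longitude -120.3750.

-48.4792, -120.3750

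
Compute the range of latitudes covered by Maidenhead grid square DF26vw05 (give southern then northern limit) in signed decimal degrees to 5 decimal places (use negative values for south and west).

Field D=3, F=5: +3·20° lon, +5·10° lat → SW at lon -120°, lat -40°.
Square 2, 6: +2·2° lon, +6·1° lat → SW at lon -116°, lat -34°.
Subsquare v=21, w=22: +21·0.0833333° lon, +22·0.0416667° lat → SW at lon -114.25°, lat -33.0833°.
Extended square 0, 5: +0·0.00833333° lon, +5·0.00416667° lat → SW at lon -114.25°, lat -33.0625°.
Cell spans 0.00833333° lon × 0.00416667° lat.
south -33.06250, north -33.05833.

-33.06250, -33.05833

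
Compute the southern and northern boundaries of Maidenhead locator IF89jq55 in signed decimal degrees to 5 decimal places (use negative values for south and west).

Field I=8, F=5: +8·20° lon, +5·10° lat → SW at lon -20°, lat -40°.
Square 8, 9: +8·2° lon, +9·1° lat → SW at lon -4°, lat -31°.
Subsquare j=9, q=16: +9·0.0833333° lon, +16·0.0416667° lat → SW at lon -3.25°, lat -30.3333°.
Extended square 5, 5: +5·0.00833333° lon, +5·0.00416667° lat → SW at lon -3.20833°, lat -30.3125°.
Cell spans 0.00833333° lon × 0.00416667° lat.
south -30.31250, north -30.30833.

-30.31250, -30.30833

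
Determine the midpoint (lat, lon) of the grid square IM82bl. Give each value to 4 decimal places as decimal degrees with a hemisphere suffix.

32.4792° N, 3.8750° W

Field I=8, M=12: +8·20° lon, +12·10° lat → SW at lon -20°, lat 30°.
Square 8, 2: +8·2° lon, +2·1° lat → SW at lon -4°, lat 32°.
Subsquare b=1, l=11: +1·0.0833333° lon, +11·0.0416667° lat → SW at lon -3.91667°, lat 32.4583°.
Cell spans 0.0833333° lon × 0.0416667° lat. Centre is SW corner plus half of each.
latitude 32.4792° N, longitude 3.8750° W.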